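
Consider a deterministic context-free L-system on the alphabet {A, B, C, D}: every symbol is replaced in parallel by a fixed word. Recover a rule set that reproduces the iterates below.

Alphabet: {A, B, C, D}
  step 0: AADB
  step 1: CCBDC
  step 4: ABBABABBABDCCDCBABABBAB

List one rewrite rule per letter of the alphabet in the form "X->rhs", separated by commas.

A->C, B->DC, C->AB, D->B

  step 0 ⇒ step 1: AADB ⇒ C·C·B·DC
    A ↦ C
    B ↦ DC
    D ↦ B
    C ↦ AB  (constrained at step 1)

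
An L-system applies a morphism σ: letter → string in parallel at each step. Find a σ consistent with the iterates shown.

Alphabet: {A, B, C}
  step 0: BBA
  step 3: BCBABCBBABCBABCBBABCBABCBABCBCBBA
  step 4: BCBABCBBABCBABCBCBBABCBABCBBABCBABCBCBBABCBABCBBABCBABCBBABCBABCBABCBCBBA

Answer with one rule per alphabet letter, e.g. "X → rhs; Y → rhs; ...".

A->BBA, B->BC, C->BA

  step 3 ⇒ step 4: BCBABCBBABCBABCBBABCBABCBABCBCBBA ⇒ BC·BA·BC·BBA·BC·BA·BC·BC·BBA·BC·BA·BC·BBA·BC·BA·BC·BC·BBA·BC·BA·BC·BBA·BC·BA·BC·BBA·BC·BA·BC·BA·BC·BC·BBA
    A ↦ BBA
    B ↦ BC
    C ↦ BA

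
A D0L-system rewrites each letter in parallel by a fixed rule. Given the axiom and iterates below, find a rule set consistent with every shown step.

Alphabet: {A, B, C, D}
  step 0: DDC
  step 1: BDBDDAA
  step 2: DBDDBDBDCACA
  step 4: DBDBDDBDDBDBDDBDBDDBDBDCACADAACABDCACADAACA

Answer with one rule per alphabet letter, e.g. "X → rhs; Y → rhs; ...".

  step 1 ⇒ step 2: BDBDDAA ⇒ D·BD·D·BD·BD·CA·CA
    A ↦ CA
    B ↦ D
    D ↦ BD
  step 0 ⇒ step 1: DDC ⇒ BD·BD·DAA
    C ↦ DAA

A->CA, B->D, C->DAA, D->BD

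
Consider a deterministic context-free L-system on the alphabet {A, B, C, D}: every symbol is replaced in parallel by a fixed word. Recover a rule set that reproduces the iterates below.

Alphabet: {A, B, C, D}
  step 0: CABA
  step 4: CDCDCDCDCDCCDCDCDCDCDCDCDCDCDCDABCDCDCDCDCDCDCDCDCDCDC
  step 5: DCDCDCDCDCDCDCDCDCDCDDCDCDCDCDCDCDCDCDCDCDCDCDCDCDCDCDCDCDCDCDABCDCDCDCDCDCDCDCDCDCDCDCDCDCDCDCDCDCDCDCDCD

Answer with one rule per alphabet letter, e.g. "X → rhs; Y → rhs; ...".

A->D, B->ABC, C->D, D->CDC

  step 4 ⇒ step 5: CDCDCDCDCDCCDCDCDCDCDCDCDCDCDCDABCDCDCDCDCDCDCDCDCDCDC ⇒ D·CDC·D·CDC·D·CDC·D·CDC·D·CDC·D·D·CDC·D·CDC·D·CDC·D·CDC·D·CDC·D·CDC·D·CDC·D·CDC·D·CDC·D·CDC·D·ABC·D·CDC·D·CDC·D·CDC·D·CDC·D·CDC·D·CDC·D·CDC·D·CDC·D·CDC·D·CDC·D
    A ↦ D
    B ↦ ABC
    C ↦ D
    D ↦ CDC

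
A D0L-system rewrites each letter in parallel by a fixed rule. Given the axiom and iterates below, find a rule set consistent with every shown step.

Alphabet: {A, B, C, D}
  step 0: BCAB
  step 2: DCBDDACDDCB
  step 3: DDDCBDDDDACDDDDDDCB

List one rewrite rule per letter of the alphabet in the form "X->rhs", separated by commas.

A->AC, B->CB, C->D, D->DD

  step 2 ⇒ step 3: DCBDDACDDCB ⇒ DD·D·CB·DD·DD·AC·D·DD·DD·D·CB
    A ↦ AC
    B ↦ CB
    C ↦ D
    D ↦ DD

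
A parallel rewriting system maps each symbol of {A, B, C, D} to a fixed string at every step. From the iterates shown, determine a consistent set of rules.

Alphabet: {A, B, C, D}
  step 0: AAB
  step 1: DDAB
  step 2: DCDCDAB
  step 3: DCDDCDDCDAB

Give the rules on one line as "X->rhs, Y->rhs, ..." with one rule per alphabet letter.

  step 2 ⇒ step 3: DCDCDAB ⇒ DC·D·DC·D·DC·D·AB
    A ↦ D
    B ↦ AB
    C ↦ D
    D ↦ DC

A->D, B->AB, C->D, D->DC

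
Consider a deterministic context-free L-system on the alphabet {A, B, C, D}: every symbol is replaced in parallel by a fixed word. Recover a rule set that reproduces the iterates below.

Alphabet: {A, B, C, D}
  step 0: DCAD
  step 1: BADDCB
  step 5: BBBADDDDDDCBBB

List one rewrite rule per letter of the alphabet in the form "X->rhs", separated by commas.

  step 0 ⇒ step 1: DCAD ⇒ B·AD·DC·B
    A ↦ DC
    C ↦ AD
    D ↦ B
    B ↦ D  (constrained at step 1)

A->DC, B->D, C->AD, D->B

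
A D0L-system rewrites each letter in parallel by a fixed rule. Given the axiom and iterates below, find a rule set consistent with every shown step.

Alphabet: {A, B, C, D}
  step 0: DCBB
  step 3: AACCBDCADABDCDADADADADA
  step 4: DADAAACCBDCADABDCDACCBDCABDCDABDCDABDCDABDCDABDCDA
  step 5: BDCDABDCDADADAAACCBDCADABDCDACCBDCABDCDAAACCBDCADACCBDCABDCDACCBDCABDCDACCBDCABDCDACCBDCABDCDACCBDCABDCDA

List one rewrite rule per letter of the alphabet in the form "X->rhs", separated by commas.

A->DA, B->CC, C->A, D->BDC

  step 4 ⇒ step 5: DADAAACCBDCADABDCDACCBDCABDCDABDCDABDCDABDCDABDCDA ⇒ BDC·DA·BDC·DA·DA·DA·A·A·CC·BDC·A·DA·BDC·DA·CC·BDC·A·BDC·DA·A·A·CC·BDC·A·DA·CC·BDC·A·BDC·DA·CC·BDC·A·BDC·DA·CC·BDC·A·BDC·DA·CC·BDC·A·BDC·DA·CC·BDC·A·BDC·DA
    A ↦ DA
    B ↦ CC
    C ↦ A
    D ↦ BDC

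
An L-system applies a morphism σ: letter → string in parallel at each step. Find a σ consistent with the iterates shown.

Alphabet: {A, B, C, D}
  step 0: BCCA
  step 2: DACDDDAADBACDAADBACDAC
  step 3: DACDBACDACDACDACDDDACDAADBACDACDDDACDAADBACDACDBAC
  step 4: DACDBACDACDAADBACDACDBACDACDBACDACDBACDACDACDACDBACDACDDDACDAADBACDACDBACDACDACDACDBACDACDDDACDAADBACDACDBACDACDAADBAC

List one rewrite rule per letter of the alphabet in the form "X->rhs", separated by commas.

  step 3 ⇒ step 4: DACDBACDACDACDACDDDACDAADBACDACDDDACDAADBACDACDBAC ⇒ DAC·D·BAC·DAC·DAA·D·BAC·DAC·D·BAC·DAC·D·BAC·DAC·D·BAC·DAC·DAC·DAC·D·BAC·DAC·D·D·DAC·DAA·D·BAC·DAC·D·BAC·DAC·DAC·DAC·D·BAC·DAC·D·D·DAC·DAA·D·BAC·DAC·D·BAC·DAC·DAA·D·BAC
    A ↦ D
    B ↦ DAA
    C ↦ BAC
    D ↦ DAC

A->D, B->DAA, C->BAC, D->DAC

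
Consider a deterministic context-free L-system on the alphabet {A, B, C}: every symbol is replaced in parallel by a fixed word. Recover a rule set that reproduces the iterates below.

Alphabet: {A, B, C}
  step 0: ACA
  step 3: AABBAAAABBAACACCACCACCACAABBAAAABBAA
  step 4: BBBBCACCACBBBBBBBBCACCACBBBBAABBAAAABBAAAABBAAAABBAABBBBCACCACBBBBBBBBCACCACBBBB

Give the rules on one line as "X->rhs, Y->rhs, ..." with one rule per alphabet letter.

  step 3 ⇒ step 4: AABBAAAABBAACACCACCACCACAABBAAAABBAA ⇒ BB·BB·CAC·CAC·BB·BB·BB·BB·CAC·CAC·BB·BB·AA·BB·AA·AA·BB·AA·AA·BB·AA·AA·BB·AA·BB·BB·CAC·CAC·BB·BB·BB·BB·CAC·CAC·BB·BB
    A ↦ BB
    B ↦ CAC
    C ↦ AA

A->BB, B->CAC, C->AA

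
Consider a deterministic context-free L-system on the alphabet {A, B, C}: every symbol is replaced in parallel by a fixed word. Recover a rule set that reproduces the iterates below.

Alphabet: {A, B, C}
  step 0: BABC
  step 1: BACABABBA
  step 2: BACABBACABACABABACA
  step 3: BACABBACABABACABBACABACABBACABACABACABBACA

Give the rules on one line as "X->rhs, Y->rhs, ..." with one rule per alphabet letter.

A->CA, B->BA, C->BBA

  step 2 ⇒ step 3: BACABBACABACABABACA ⇒ BA·CA·BBA·CA·BA·BA·CA·BBA·CA·BA·CA·BBA·CA·BA·CA·BA·CA·BBA·CA
    A ↦ CA
    B ↦ BA
    C ↦ BBA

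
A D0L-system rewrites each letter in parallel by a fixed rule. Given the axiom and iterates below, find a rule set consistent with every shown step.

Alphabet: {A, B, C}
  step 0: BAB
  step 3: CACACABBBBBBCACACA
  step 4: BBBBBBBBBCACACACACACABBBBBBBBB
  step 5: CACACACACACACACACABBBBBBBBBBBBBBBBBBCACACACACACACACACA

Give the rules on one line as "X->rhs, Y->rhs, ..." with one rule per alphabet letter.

  step 4 ⇒ step 5: BBBBBBBBBCACACACACACABBBBBBBBB ⇒ CA·CA·CA·CA·CA·CA·CA·CA·CA·B·BB·B·BB·B·BB·B·BB·B·BB·B·BB·CA·CA·CA·CA·CA·CA·CA·CA·CA
    A ↦ BB
    B ↦ CA
    C ↦ B

A->BB, B->CA, C->B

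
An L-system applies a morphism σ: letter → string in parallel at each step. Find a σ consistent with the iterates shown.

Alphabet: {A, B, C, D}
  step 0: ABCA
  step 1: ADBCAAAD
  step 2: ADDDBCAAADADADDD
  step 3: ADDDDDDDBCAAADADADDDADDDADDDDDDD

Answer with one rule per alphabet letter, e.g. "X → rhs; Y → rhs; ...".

A->AD, B->BC, C->AA, D->DD

  step 2 ⇒ step 3: ADDDBCAAADADADDD ⇒ AD·DD·DD·DD·BC·AA·AD·AD·AD·DD·AD·DD·AD·DD·DD·DD
    A ↦ AD
    B ↦ BC
    C ↦ AA
    D ↦ DD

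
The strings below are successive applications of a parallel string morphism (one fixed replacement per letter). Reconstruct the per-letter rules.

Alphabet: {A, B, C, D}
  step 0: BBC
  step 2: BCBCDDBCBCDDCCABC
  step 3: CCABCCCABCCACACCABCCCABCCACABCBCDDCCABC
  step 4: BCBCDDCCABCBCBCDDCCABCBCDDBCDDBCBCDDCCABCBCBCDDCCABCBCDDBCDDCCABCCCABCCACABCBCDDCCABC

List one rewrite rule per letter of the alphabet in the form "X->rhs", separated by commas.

A->DD, B->CCA, C->BC, D->CA

  step 3 ⇒ step 4: CCABCCCABCCACACCABCCCABCCACABCBCDDCCABC ⇒ BC·BC·DD·CCA·BC·BC·BC·DD·CCA·BC·BC·DD·BC·DD·BC·BC·DD·CCA·BC·BC·BC·DD·CCA·BC·BC·DD·BC·DD·CCA·BC·CCA·BC·CA·CA·BC·BC·DD·CCA·BC
    A ↦ DD
    B ↦ CCA
    C ↦ BC
    D ↦ CA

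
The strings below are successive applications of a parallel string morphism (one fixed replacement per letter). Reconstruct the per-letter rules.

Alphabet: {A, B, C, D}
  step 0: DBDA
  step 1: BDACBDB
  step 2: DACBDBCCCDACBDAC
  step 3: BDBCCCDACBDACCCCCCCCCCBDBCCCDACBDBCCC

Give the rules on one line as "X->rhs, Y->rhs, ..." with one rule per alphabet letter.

A->DB, B->DAC, C->CCC, D->B

  step 2 ⇒ step 3: DACBDBCCCDACBDAC ⇒ B·DB·CCC·DAC·B·DAC·CCC·CCC·CCC·B·DB·CCC·DAC·B·DB·CCC
    A ↦ DB
    B ↦ DAC
    C ↦ CCC
    D ↦ B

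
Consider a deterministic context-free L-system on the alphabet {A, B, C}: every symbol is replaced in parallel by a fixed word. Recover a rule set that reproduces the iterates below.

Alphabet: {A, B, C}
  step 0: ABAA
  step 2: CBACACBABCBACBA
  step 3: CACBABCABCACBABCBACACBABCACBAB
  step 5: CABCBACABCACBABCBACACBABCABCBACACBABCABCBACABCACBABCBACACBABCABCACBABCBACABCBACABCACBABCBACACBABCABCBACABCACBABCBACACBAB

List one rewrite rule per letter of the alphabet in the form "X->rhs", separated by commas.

  step 2 ⇒ step 3: CBACACBABCBACBA ⇒ CA·CBA·B·CA·B·CA·CBA·B·CBA·CA·CBA·B·CA·CBA·B
    A ↦ B
    B ↦ CBA
    C ↦ CA

A->B, B->CBA, C->CA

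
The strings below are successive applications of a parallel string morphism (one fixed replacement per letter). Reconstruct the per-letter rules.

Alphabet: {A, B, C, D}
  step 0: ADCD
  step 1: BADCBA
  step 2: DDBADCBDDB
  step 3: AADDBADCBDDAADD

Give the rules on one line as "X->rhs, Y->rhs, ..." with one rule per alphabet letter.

A->B, B->DD, C->DCB, D->A

  step 2 ⇒ step 3: DDBADCBDDB ⇒ A·A·DD·B·A·DCB·DD·A·A·DD
    A ↦ B
    B ↦ DD
    C ↦ DCB
    D ↦ A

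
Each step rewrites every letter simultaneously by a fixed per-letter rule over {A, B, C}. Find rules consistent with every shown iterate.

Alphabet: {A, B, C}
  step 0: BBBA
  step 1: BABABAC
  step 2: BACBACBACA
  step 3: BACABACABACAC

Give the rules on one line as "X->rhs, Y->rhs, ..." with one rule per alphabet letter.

A->C, B->BA, C->A

  step 2 ⇒ step 3: BACBACBACA ⇒ BA·C·A·BA·C·A·BA·C·A·C
    A ↦ C
    B ↦ BA
    C ↦ A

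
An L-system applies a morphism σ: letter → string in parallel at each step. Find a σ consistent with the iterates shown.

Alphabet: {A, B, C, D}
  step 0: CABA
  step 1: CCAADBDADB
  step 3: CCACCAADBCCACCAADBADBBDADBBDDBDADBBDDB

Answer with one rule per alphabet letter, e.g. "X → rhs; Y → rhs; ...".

  step 0 ⇒ step 1: CABA ⇒ CCA·ADB·D·ADB
    A ↦ ADB
    B ↦ D
    C ↦ CCA
    D ↦ B  (constrained at step 1)

A->ADB, B->D, C->CCA, D->B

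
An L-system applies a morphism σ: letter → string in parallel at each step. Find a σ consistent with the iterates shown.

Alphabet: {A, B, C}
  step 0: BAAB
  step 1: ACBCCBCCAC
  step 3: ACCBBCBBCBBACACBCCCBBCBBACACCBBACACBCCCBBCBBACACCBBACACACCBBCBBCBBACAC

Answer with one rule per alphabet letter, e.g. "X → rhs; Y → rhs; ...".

  step 0 ⇒ step 1: BAAB ⇒ AC·BCC·BCC·AC
    A ↦ BCC
    B ↦ AC
    C ↦ CBB  (constrained at step 1)

A->BCC, B->AC, C->CBB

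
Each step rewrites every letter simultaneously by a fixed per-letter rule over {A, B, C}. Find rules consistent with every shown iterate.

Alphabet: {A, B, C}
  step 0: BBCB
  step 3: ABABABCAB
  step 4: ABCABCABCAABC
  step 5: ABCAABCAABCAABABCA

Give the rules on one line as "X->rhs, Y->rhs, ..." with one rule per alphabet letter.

  step 4 ⇒ step 5: ABCABCABCAABC ⇒ AB·C·A·AB·C·A·AB·C·A·AB·AB·C·A
    A ↦ AB
    B ↦ C
    C ↦ A

A->AB, B->C, C->A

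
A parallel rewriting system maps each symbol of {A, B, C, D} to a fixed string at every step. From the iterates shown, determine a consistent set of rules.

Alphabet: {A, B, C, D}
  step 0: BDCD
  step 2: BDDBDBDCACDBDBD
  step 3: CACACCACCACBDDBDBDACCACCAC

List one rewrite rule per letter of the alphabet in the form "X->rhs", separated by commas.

A->DBD, B->C, C->BD, D->AC

  step 2 ⇒ step 3: BDDBDBDCACDBDBD ⇒ C·AC·AC·C·AC·C·AC·BD·DBD·BD·AC·C·AC·C·AC
    A ↦ DBD
    B ↦ C
    C ↦ BD
    D ↦ AC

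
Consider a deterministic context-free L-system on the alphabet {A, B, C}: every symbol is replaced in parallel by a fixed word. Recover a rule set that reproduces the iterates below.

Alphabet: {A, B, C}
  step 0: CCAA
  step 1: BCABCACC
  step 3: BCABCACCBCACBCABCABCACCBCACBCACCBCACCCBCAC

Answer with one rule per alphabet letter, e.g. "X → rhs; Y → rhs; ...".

  step 0 ⇒ step 1: CCAA ⇒ BCA·BCA·C·C
    A ↦ C
    C ↦ BCA
    B ↦ CC  (constrained at step 1)

A->C, B->CC, C->BCA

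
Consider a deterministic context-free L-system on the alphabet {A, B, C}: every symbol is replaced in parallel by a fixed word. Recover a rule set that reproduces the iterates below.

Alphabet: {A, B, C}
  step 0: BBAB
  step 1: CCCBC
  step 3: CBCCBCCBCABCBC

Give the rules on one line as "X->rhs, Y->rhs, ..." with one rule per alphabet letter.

A->CB, B->C, C->AB

  step 0 ⇒ step 1: BBAB ⇒ C·C·CB·C
    A ↦ CB
    B ↦ C
    C ↦ AB  (constrained at step 1)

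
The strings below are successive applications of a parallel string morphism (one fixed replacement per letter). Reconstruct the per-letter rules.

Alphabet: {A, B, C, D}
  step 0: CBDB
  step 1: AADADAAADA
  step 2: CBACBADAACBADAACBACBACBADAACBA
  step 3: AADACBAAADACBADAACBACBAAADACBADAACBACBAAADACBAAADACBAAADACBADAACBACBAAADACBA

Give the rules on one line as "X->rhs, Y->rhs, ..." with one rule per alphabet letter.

  step 2 ⇒ step 3: CBACBADAACBADAACBACBACBADAACBA ⇒ A·ADA·CBA·A·ADA·CBA·DAA·CBA·CBA·A·ADA·CBA·DAA·CBA·CBA·A·ADA·CBA·A·ADA·CBA·A·ADA·CBA·DAA·CBA·CBA·A·ADA·CBA
    A ↦ CBA
    B ↦ ADA
    C ↦ A
    D ↦ DAA

A->CBA, B->ADA, C->A, D->DAA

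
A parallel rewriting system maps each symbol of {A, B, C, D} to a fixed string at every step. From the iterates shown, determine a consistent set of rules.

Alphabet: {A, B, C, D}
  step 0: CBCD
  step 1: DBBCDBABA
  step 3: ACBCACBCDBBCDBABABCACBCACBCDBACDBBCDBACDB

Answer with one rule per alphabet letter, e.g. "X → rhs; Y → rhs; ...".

  step 0 ⇒ step 1: CBCD ⇒ DB·BC·DB·ABA
    B ↦ BC
    C ↦ DB
    D ↦ ABA
    A ↦ AC  (constrained at step 1)

A->AC, B->BC, C->DB, D->ABA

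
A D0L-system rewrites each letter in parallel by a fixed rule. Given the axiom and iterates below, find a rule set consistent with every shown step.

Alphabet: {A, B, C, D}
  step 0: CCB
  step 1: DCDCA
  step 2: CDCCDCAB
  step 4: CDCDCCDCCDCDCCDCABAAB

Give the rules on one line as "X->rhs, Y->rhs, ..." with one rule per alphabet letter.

A->AB, B->A, C->DC, D->C

  step 1 ⇒ step 2: DCDCA ⇒ C·DC·C·DC·AB
    A ↦ AB
    C ↦ DC
    D ↦ C
  step 0 ⇒ step 1: CCB ⇒ DC·DC·A
    B ↦ A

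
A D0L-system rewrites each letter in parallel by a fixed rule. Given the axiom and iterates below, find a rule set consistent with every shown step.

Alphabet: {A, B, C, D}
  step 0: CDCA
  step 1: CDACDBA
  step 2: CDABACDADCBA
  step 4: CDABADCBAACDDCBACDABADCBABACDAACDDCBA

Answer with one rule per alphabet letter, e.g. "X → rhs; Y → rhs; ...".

  step 1 ⇒ step 2: CDACDBA ⇒ CD·A·BA·CD·A·DC·BA
    A ↦ BA
    B ↦ DC
    C ↦ CD
    D ↦ A

A->BA, B->DC, C->CD, D->A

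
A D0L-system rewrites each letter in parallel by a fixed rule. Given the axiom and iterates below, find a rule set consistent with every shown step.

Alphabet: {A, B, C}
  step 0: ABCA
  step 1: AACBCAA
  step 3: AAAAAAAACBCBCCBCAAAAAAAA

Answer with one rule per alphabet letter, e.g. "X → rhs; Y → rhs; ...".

  step 0 ⇒ step 1: ABCA ⇒ AA·C·BC·AA
    A ↦ AA
    B ↦ C
    C ↦ BC

A->AA, B->C, C->BC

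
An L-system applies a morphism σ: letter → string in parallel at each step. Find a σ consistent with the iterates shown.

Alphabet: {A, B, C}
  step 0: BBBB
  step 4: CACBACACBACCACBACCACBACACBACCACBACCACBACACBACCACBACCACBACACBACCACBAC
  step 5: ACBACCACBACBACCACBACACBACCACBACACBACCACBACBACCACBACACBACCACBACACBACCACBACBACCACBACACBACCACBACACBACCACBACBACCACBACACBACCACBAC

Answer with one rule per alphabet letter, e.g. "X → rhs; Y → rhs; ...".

  step 4 ⇒ step 5: CACBACACBACCACBACCACBACACBACCACBACCACBACACBACCACBACCACBACACBACCACBAC ⇒ AC·B·AC·CAC·B·AC·B·AC·CAC·B·AC·AC·B·AC·CAC·B·AC·AC·B·AC·CAC·B·AC·B·AC·CAC·B·AC·AC·B·AC·CAC·B·AC·AC·B·AC·CAC·B·AC·B·AC·CAC·B·AC·AC·B·AC·CAC·B·AC·AC·B·AC·CAC·B·AC·B·AC·CAC·B·AC·AC·B·AC·CAC·B·AC
    A ↦ B
    B ↦ CAC
    C ↦ AC

A->B, B->CAC, C->AC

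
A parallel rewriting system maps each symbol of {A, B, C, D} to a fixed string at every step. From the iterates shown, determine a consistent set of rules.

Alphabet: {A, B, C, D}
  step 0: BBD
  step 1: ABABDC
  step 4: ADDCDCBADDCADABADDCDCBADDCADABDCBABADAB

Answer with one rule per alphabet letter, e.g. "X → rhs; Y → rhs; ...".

A->AD, B->AB, C->B, D->DC

  step 0 ⇒ step 1: BBD ⇒ AB·AB·DC
    B ↦ AB
    D ↦ DC
    A ↦ AD  (constrained at step 1)
    C ↦ B  (constrained at step 1)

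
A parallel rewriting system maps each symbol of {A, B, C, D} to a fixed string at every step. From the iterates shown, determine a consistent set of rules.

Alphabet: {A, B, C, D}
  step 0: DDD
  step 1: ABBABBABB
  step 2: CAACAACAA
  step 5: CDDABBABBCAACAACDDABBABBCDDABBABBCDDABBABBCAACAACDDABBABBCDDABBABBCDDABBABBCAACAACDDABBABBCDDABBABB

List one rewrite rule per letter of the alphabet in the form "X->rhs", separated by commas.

  step 1 ⇒ step 2: ABBABBABB ⇒ C·A·A·C·A·A·C·A·A
    A ↦ C
    B ↦ A
    C ↦ CDD  (constrained at step 2)
  step 0 ⇒ step 1: DDD ⇒ ABB·ABB·ABB
    D ↦ ABB

A->C, B->A, C->CDD, D->ABB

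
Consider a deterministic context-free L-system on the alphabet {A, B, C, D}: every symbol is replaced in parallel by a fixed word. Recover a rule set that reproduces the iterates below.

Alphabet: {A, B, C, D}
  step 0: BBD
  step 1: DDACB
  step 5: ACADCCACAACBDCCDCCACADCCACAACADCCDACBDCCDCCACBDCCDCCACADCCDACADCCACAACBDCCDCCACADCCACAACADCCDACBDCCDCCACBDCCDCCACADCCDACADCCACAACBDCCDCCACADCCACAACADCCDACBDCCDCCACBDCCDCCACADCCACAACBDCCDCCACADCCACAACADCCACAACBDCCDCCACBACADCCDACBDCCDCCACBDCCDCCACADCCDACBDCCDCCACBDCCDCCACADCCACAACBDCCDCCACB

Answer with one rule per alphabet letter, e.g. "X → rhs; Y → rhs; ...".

  step 0 ⇒ step 1: BBD ⇒ D·D·ACB
    B ↦ D
    D ↦ ACB
    A ↦ ACA  (constrained at step 1)
    C ↦ DCC  (constrained at step 1)

A->ACA, B->D, C->DCC, D->ACB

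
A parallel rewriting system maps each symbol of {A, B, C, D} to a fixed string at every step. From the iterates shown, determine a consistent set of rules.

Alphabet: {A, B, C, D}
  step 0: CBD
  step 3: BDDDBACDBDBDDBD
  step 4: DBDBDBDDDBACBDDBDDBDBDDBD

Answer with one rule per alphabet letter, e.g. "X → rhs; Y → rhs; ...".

A->DB, B->D, C->AC, D->BD

  step 3 ⇒ step 4: BDDDBACDBDBDDBD ⇒ D·BD·BD·BD·D·DB·AC·BD·D·BD·D·BD·BD·D·BD
    A ↦ DB
    B ↦ D
    C ↦ AC
    D ↦ BD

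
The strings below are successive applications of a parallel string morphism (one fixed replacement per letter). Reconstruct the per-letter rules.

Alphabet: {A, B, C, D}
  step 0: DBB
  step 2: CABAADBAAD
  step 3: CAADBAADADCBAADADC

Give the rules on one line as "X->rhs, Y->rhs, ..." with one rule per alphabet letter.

  step 2 ⇒ step 3: CABAADBAAD ⇒ CA·AD·BA·AD·AD·C·BA·AD·AD·C
    A ↦ AD
    B ↦ BA
    C ↦ CA
    D ↦ C

A->AD, B->BA, C->CA, D->C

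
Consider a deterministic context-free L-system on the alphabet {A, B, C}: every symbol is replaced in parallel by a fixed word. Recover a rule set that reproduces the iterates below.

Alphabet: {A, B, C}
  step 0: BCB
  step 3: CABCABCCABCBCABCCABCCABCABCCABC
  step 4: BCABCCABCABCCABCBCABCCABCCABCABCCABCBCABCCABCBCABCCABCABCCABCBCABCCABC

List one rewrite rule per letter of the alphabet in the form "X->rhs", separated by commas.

A->ABC, B->CA, C->BC

  step 3 ⇒ step 4: CABCABCCABCBCABCCABCCABCABCCABC ⇒ BC·ABC·CA·BC·ABC·CA·BC·BC·ABC·CA·BC·CA·BC·ABC·CA·BC·BC·ABC·CA·BC·BC·ABC·CA·BC·ABC·CA·BC·BC·ABC·CA·BC
    A ↦ ABC
    B ↦ CA
    C ↦ BC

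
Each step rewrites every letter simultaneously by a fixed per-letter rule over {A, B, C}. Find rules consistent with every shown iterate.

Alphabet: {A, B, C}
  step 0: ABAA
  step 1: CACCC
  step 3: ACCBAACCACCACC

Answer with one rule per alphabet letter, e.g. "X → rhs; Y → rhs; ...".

  step 0 ⇒ step 1: ABAA ⇒ C·AC·C·C
    A ↦ C
    B ↦ AC
    C ↦ BA  (constrained at step 1)

A->C, B->AC, C->BA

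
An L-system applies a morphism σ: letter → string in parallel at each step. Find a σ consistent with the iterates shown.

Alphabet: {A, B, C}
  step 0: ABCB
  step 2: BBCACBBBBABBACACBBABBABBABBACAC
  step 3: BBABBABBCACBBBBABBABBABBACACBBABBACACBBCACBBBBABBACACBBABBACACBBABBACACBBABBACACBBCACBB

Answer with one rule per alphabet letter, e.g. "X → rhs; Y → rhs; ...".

A->CAC, B->BBA, C->BB

  step 2 ⇒ step 3: BBCACBBBBABBACACBBABBABBABBACAC ⇒ BBA·BBA·BB·CAC·BB·BBA·BBA·BBA·BBA·CAC·BBA·BBA·CAC·BB·CAC·BB·BBA·BBA·CAC·BBA·BBA·CAC·BBA·BBA·CAC·BBA·BBA·CAC·BB·CAC·BB
    A ↦ CAC
    B ↦ BBA
    C ↦ BB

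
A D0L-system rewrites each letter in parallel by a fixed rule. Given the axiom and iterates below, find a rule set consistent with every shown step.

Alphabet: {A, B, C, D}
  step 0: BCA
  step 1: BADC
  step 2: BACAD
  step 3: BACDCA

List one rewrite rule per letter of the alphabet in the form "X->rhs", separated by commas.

  step 2 ⇒ step 3: BACAD ⇒ BA·C·D·C·A
    A ↦ C
    B ↦ BA
    C ↦ D
    D ↦ A

A->C, B->BA, C->D, D->A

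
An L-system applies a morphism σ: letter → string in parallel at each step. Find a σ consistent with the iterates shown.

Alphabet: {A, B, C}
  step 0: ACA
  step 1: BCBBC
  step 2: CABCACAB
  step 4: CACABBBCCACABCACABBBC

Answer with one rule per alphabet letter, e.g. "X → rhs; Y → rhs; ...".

  step 1 ⇒ step 2: BCBBC ⇒ CA·B·CA·CA·B
    B ↦ CA
    C ↦ B
  step 0 ⇒ step 1: ACA ⇒ BC·B·BC
    A ↦ BC

A->BC, B->CA, C->B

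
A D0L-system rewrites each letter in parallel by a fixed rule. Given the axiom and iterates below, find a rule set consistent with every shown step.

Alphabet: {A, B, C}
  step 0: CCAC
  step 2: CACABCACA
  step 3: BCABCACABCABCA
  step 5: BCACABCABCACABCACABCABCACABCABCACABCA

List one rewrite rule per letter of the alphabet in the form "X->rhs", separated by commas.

  step 2 ⇒ step 3: CACABCACA ⇒ B·CA·B·CA·CA·B·CA·B·CA
    A ↦ CA
    B ↦ CA
    C ↦ B

A->CA, B->CA, C->B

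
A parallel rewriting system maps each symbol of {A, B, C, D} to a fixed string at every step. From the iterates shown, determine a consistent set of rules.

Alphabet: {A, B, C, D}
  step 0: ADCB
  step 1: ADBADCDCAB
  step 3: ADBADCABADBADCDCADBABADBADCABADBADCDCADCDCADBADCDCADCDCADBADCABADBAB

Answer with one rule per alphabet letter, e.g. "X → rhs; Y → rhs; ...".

A->ADB, B->AB, C->DC, D->ADC

  step 0 ⇒ step 1: ADCB ⇒ ADB·ADC·DC·AB
    A ↦ ADB
    B ↦ AB
    C ↦ DC
    D ↦ ADC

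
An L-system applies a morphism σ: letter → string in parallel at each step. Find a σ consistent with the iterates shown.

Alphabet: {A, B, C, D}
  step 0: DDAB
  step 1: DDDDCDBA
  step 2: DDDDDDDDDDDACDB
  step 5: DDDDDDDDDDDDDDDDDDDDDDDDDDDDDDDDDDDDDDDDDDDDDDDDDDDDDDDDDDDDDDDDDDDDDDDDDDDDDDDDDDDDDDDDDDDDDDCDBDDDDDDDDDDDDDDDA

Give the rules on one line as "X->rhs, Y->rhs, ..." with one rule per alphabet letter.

  step 1 ⇒ step 2: DDDDCDBA ⇒ DD·DD·DD·DD·D·DD·A·CDB
    A ↦ CDB
    B ↦ A
    C ↦ D
    D ↦ DD

A->CDB, B->A, C->D, D->DD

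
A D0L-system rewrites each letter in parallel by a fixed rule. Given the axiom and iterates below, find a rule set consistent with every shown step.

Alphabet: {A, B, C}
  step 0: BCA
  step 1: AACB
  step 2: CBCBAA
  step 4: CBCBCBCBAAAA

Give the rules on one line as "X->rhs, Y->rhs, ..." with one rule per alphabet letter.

A->CB, B->A, C->A

  step 1 ⇒ step 2: AACB ⇒ CB·CB·A·A
    A ↦ CB
    B ↦ A
    C ↦ A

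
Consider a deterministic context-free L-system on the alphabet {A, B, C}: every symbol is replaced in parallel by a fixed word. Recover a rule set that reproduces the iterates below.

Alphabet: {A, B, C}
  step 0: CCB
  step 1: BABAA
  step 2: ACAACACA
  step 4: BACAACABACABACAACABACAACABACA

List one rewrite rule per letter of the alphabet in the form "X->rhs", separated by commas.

  step 1 ⇒ step 2: BABAA ⇒ A·CA·A·CA·CA
    A ↦ CA
    B ↦ A
  step 0 ⇒ step 1: CCB ⇒ BA·BA·A
    C ↦ BA

A->CA, B->A, C->BA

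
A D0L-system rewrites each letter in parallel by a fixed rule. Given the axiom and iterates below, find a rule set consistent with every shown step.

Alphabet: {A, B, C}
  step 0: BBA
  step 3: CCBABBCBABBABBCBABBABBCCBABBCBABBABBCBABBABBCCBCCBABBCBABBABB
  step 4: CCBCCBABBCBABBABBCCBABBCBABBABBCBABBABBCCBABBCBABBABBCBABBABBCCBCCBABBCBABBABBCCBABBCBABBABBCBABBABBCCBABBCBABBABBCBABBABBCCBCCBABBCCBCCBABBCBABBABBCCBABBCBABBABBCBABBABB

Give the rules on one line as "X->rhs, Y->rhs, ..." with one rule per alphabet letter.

A->CB, B->ABB, C->CCB

  step 3 ⇒ step 4: CCBABBCBABBABBCBABBABBCCBABBCBABBABBCBABBABBCCBCCBABBCBABBABB ⇒ CCB·CCB·ABB·CB·ABB·ABB·CCB·ABB·CB·ABB·ABB·CB·ABB·ABB·CCB·ABB·CB·ABB·ABB·CB·ABB·ABB·CCB·CCB·ABB·CB·ABB·ABB·CCB·ABB·CB·ABB·ABB·CB·ABB·ABB·CCB·ABB·CB·ABB·ABB·CB·ABB·ABB·CCB·CCB·ABB·CCB·CCB·ABB·CB·ABB·ABB·CCB·ABB·CB·ABB·ABB·CB·ABB·ABB
    A ↦ CB
    B ↦ ABB
    C ↦ CCB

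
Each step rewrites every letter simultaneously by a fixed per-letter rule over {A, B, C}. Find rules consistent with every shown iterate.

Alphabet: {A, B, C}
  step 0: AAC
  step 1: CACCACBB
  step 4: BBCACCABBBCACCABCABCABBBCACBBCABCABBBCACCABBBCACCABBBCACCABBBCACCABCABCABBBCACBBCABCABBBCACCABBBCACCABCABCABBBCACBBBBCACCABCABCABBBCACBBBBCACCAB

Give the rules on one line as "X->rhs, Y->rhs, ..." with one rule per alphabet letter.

  step 0 ⇒ step 1: AAC ⇒ CAC·CAC·BB
    A ↦ CAC
    C ↦ BB
    B ↦ CAB  (constrained at step 1)

A->CAC, B->CAB, C->BB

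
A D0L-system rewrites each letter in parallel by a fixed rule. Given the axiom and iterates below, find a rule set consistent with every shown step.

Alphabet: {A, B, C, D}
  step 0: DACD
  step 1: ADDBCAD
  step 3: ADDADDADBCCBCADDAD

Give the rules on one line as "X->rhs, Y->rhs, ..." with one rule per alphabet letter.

A->D, B->C, C->BC, D->AD

  step 0 ⇒ step 1: DACD ⇒ AD·D·BC·AD
    A ↦ D
    C ↦ BC
    D ↦ AD
    B ↦ C  (constrained at step 1)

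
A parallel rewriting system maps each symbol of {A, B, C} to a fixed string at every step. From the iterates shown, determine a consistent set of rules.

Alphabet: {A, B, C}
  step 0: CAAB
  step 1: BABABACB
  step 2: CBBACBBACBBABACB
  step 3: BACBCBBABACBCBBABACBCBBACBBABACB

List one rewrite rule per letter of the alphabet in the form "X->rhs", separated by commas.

  step 2 ⇒ step 3: CBBACBBACBBABACB ⇒ BA·CB·CB·BA·BA·CB·CB·BA·BA·CB·CB·BA·CB·BA·BA·CB
    A ↦ BA
    B ↦ CB
    C ↦ BA

A->BA, B->CB, C->BA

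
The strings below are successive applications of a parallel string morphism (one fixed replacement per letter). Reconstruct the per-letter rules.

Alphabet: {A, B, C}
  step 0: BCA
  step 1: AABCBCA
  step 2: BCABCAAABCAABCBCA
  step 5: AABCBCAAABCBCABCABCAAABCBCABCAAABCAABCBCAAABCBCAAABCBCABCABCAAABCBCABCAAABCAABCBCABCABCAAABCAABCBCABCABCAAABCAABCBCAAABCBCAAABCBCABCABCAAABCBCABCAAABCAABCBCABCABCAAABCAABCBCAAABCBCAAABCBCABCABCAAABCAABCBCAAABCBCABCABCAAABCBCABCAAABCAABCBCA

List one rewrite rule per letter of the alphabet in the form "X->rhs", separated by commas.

A->BCA, B->AA, C->BC

  step 1 ⇒ step 2: AABCBCA ⇒ BCA·BCA·AA·BC·AA·BC·BCA
    A ↦ BCA
    B ↦ AA
    C ↦ BC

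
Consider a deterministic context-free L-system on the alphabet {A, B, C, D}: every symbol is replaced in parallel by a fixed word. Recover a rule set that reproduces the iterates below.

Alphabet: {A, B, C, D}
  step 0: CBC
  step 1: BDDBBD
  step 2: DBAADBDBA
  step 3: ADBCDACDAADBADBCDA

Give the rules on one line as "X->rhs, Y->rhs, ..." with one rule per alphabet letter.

  step 2 ⇒ step 3: DBAADBDBA ⇒ A·DB·CDA·CDA·A·DB·A·DB·CDA
    A ↦ CDA
    B ↦ DB
    D ↦ A
  step 0 ⇒ step 1: CBC ⇒ BD·DB·BD
    C ↦ BD

A->CDA, B->DB, C->BD, D->A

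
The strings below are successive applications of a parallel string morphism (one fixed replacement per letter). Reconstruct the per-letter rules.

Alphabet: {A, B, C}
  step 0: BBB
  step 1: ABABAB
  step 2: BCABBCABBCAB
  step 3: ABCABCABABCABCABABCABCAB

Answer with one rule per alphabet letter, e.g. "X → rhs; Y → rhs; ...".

A->BC, B->AB, C->CA

  step 2 ⇒ step 3: BCABBCABBCAB ⇒ AB·CA·BC·AB·AB·CA·BC·AB·AB·CA·BC·AB
    A ↦ BC
    B ↦ AB
    C ↦ CA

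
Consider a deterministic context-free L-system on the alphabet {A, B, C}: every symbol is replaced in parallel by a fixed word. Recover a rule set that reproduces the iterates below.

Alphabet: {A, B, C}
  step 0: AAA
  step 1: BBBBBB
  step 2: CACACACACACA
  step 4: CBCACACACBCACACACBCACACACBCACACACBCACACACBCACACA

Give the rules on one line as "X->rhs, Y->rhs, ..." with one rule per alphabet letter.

A->BB, B->CA, C->CB

  step 1 ⇒ step 2: BBBBBB ⇒ CA·CA·CA·CA·CA·CA
    B ↦ CA
  step 0 ⇒ step 1: AAA ⇒ BB·BB·BB
    A ↦ BB
    C ↦ CB  (constrained at step 2)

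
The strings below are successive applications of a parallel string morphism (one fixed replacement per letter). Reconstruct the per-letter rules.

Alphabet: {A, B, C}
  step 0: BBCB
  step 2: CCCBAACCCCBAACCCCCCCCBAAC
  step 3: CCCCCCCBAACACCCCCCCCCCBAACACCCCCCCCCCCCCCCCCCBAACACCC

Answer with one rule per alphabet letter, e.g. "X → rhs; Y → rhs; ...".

A->AC, B->CBA, C->CC

  step 2 ⇒ step 3: CCCBAACCCCBAACCCCCCCCBAAC ⇒ CC·CC·CC·CBA·AC·AC·CC·CC·CC·CC·CBA·AC·AC·CC·CC·CC·CC·CC·CC·CC·CC·CBA·AC·AC·CC
    A ↦ AC
    B ↦ CBA
    C ↦ CC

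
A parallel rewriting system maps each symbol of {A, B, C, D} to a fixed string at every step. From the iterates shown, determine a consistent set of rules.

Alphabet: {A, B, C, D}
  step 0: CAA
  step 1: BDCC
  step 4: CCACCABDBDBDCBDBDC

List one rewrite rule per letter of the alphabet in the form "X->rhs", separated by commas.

A->C, B->CC, C->BD, D->A

  step 0 ⇒ step 1: CAA ⇒ BD·C·C
    A ↦ C
    C ↦ BD
    B ↦ CC  (constrained at step 1)
    D ↦ A  (constrained at step 1)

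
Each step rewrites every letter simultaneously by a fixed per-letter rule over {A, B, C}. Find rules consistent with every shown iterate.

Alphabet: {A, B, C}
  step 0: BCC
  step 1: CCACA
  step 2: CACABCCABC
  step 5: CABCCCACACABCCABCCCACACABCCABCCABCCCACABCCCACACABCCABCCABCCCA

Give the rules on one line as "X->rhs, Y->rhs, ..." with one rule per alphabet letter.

  step 1 ⇒ step 2: CCACA ⇒ CA·CA·BC·CA·BC
    A ↦ BC
    C ↦ CA
  step 0 ⇒ step 1: BCC ⇒ C·CA·CA
    B ↦ C

A->BC, B->C, C->CA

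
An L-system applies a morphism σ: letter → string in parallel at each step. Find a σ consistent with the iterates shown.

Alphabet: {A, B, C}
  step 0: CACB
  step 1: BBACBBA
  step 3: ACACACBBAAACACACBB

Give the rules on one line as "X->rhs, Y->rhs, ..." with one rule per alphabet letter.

A->AC, B->A, C->BB

  step 0 ⇒ step 1: CACB ⇒ BB·AC·BB·A
    A ↦ AC
    B ↦ A
    C ↦ BB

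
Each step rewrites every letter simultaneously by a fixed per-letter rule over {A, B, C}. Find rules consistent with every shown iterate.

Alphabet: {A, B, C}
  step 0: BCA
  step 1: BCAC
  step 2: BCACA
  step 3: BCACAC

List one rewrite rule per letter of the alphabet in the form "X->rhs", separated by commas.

A->C, B->BC, C->A

  step 2 ⇒ step 3: BCACA ⇒ BC·A·C·A·C
    A ↦ C
    B ↦ BC
    C ↦ A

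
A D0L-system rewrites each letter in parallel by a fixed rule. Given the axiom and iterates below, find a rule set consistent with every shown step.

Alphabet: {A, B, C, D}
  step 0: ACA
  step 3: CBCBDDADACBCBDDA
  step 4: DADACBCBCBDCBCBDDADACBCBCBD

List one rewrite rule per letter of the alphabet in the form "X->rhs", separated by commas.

A->CBD, B->A, C->D, D->CB

  step 3 ⇒ step 4: CBCBDDADACBCBDDA ⇒ D·A·D·A·CB·CB·CBD·CB·CBD·D·A·D·A·CB·CB·CBD
    A ↦ CBD
    B ↦ A
    C ↦ D
    D ↦ CB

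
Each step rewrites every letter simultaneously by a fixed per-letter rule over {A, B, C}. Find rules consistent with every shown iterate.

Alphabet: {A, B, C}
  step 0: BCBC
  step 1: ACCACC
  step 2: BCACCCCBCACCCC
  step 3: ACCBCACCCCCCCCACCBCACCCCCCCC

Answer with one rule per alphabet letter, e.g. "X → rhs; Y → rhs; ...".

  step 2 ⇒ step 3: BCACCCCBCACCCC ⇒ A·CC·BCA·CC·CC·CC·CC·A·CC·BCA·CC·CC·CC·CC
    A ↦ BCA
    B ↦ A
    C ↦ CC

A->BCA, B->A, C->CC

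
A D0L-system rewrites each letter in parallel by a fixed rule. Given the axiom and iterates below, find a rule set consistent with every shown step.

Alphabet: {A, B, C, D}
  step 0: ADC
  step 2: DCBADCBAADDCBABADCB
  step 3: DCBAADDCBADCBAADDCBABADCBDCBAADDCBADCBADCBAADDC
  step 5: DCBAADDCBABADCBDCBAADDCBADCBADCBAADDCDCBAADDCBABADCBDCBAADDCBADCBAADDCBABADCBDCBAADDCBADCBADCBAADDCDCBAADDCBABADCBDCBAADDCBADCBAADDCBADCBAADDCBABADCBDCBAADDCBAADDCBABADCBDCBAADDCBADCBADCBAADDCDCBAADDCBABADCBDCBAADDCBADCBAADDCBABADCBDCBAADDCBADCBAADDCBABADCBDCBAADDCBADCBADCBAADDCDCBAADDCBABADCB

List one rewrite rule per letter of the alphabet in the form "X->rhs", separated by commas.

  step 2 ⇒ step 3: DCBADCBAADDCBABADCB ⇒ DCB·AAD·DC·BA·DCB·AAD·DC·BA·BA·DCB·DCB·AAD·DC·BA·DC·BA·DCB·AAD·DC
    A ↦ BA
    B ↦ DC
    C ↦ AAD
    D ↦ DCB

A->BA, B->DC, C->AAD, D->DCB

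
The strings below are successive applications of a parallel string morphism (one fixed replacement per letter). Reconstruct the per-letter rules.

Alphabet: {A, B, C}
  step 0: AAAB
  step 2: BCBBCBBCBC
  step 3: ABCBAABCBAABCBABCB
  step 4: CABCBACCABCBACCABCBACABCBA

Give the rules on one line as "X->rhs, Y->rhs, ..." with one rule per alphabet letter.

  step 3 ⇒ step 4: ABCBAABCBAABCBABCB ⇒ C·A·BCB·A·C·C·A·BCB·A·C·C·A·BCB·A·C·A·BCB·A
    A ↦ C
    B ↦ A
    C ↦ BCB

A->C, B->A, C->BCB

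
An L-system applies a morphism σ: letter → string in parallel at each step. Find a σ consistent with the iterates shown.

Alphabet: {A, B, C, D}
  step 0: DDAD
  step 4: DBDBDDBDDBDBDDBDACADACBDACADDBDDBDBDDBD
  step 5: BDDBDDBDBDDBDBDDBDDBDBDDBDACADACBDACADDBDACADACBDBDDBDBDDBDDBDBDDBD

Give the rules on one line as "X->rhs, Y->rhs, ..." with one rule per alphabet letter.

  step 4 ⇒ step 5: DBDBDDBDDBDBDDBDACADACBDACADDBDDBDBDDBD ⇒ BD·D·BD·D·BD·BD·D·BD·BD·D·BD·D·BD·BD·D·BD·AC·AD·AC·BD·AC·AD·D·BD·AC·AD·AC·BD·BD·D·BD·BD·D·BD·D·BD·BD·D·BD
    A ↦ AC
    B ↦ D
    C ↦ AD
    D ↦ BD

A->AC, B->D, C->AD, D->BD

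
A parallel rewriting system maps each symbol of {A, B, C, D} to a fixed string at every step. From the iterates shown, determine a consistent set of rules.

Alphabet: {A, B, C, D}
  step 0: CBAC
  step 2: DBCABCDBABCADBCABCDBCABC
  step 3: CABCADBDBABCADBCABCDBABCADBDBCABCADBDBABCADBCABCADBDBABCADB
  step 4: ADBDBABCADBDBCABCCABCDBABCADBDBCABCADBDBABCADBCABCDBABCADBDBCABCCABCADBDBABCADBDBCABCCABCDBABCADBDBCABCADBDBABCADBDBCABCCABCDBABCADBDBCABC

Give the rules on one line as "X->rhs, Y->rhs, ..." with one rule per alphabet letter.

  step 3 ⇒ step 4: CABCADBDBABCADBCABCDBABCADBDBCABCADBDBABCADBCABCADBDBABCADB ⇒ ADB·DB·ABC·ADB·DB·C·ABC·C·ABC·DB·ABC·ADB·DB·C·ABC·ADB·DB·ABC·ADB·C·ABC·DB·ABC·ADB·DB·C·ABC·C·ABC·ADB·DB·ABC·ADB·DB·C·ABC·C·ABC·DB·ABC·ADB·DB·C·ABC·ADB·DB·ABC·ADB·DB·C·ABC·C·ABC·DB·ABC·ADB·DB·C·ABC
    A ↦ DB
    B ↦ ABC
    C ↦ ADB
    D ↦ C

A->DB, B->ABC, C->ADB, D->C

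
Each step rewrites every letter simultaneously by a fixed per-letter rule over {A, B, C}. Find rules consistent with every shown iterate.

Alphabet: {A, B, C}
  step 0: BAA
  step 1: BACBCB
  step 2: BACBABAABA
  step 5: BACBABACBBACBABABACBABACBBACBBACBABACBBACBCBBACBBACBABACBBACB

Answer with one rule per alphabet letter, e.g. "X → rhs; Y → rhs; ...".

  step 1 ⇒ step 2: BACBCB ⇒ BA·CB·A·BA·A·BA
    A ↦ CB
    B ↦ BA
    C ↦ A

A->CB, B->BA, C->A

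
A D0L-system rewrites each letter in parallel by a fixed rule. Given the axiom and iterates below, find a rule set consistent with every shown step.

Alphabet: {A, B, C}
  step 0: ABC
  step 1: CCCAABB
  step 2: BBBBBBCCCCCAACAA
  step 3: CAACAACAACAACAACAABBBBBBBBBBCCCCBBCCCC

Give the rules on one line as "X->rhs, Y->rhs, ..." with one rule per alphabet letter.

A->CC, B->CAA, C->BB

  step 2 ⇒ step 3: BBBBBBCCCCCAACAA ⇒ CAA·CAA·CAA·CAA·CAA·CAA·BB·BB·BB·BB·BB·CC·CC·BB·CC·CC
    A ↦ CC
    B ↦ CAA
    C ↦ BB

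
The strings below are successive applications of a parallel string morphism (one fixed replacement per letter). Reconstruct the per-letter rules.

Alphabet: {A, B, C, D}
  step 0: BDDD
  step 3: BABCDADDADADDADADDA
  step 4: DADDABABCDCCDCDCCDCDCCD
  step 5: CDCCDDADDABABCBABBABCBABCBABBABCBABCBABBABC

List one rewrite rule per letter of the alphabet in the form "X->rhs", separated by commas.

A->D, B->DA, C->BAB, D->C

  step 4 ⇒ step 5: DADDABABCDCCDCDCCDCDCCD ⇒ C·D·C·C·D·DA·D·DA·BAB·C·BAB·BAB·C·BAB·C·BAB·BAB·C·BAB·C·BAB·BAB·C
    A ↦ D
    B ↦ DA
    C ↦ BAB
    D ↦ C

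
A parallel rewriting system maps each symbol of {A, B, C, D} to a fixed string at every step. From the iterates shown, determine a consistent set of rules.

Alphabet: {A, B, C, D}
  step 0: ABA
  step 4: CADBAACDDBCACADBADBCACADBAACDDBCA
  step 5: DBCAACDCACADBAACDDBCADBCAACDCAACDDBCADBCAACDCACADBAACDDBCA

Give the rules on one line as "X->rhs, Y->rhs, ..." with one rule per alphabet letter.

  step 4 ⇒ step 5: CADBAACDDBCACADBADBCACADBAACDDBCA ⇒ DB·CA·A·CD·CA·CA·DB·A·A·CD·DB·CA·DB·CA·A·CD·CA·A·CD·DB·CA·DB·CA·A·CD·CA·CA·DB·A·A·CD·DB·CA
    A ↦ CA
    B ↦ CD
    C ↦ DB
    D ↦ A

A->CA, B->CD, C->DB, D->A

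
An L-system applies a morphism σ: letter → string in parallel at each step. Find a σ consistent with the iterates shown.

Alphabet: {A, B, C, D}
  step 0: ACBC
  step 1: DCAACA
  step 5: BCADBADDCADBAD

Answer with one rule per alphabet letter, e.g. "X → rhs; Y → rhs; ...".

  step 0 ⇒ step 1: ACBC ⇒ D·CA·A·CA
    A ↦ D
    B ↦ A
    C ↦ CA
    D ↦ B  (constrained at step 1)

A->D, B->A, C->CA, D->B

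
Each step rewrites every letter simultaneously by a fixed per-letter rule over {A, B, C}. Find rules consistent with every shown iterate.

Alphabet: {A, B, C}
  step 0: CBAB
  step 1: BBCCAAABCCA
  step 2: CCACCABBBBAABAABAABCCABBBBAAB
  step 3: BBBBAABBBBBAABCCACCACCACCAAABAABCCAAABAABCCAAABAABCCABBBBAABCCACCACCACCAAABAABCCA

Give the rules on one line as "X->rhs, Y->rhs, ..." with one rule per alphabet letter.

A->AAB, B->CCA, C->BB

  step 2 ⇒ step 3: CCACCABBBBAABAABAABCCABBBBAAB ⇒ BB·BB·AAB·BB·BB·AAB·CCA·CCA·CCA·CCA·AAB·AAB·CCA·AAB·AAB·CCA·AAB·AAB·CCA·BB·BB·AAB·CCA·CCA·CCA·CCA·AAB·AAB·CCA
    A ↦ AAB
    B ↦ CCA
    C ↦ BB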